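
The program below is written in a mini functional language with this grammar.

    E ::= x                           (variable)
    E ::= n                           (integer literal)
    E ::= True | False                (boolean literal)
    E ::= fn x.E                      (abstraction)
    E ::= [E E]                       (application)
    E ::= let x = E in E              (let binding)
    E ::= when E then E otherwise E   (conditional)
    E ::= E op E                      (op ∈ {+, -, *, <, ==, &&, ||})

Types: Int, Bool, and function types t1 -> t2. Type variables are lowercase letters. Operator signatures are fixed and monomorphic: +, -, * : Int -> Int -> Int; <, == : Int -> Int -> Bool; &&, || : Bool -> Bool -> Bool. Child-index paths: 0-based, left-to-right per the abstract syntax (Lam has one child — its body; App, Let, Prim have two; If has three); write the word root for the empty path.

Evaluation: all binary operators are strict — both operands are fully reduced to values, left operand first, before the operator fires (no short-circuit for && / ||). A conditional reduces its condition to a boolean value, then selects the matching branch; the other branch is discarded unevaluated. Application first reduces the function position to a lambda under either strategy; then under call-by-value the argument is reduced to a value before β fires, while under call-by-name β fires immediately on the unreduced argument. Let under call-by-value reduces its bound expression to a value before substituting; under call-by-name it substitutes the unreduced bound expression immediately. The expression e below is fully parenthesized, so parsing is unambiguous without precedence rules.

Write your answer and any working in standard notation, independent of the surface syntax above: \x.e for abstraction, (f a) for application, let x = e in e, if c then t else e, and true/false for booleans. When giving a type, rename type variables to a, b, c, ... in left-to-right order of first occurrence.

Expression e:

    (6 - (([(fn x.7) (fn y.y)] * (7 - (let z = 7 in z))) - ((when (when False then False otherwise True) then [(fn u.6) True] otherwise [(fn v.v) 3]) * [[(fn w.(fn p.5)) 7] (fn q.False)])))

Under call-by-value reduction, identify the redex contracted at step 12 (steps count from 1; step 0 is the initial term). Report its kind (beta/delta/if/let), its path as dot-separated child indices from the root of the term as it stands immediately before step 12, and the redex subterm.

Answer: delta at root : (6 - -30)

Derivation:
step 0: (6 - ((((\x.7) (\y.y)) * (7 - (let z = 7 in z))) - ((if (if false then false else true) then ((\u.6) true) else ((\v.v) 3)) * (((\w.(\p.5)) 7) (\q.false)))))
step 1: [beta@1.0.0] (6 - ((7 * (7 - (let z = 7 in z))) - ((if (if false then false else true) then ((\u.6) true) else ((\v.v) 3)) * (((\w.(\p.5)) 7) (\q.false)))))
step 2: [let@1.0.1.1] (6 - ((7 * (7 - 7)) - ((if (if false then false else true) then ((\u.6) true) else ((\v.v) 3)) * (((\w.(\p.5)) 7) (\q.false)))))
step 3: [delta@1.0.1] (6 - ((7 * 0) - ((if (if false then false else true) then ((\u.6) true) else ((\v.v) 3)) * (((\w.(\p.5)) 7) (\q.false)))))
step 4: [delta@1.0] (6 - (0 - ((if (if false then false else true) then ((\u.6) true) else ((\v.v) 3)) * (((\w.(\p.5)) 7) (\q.false)))))
step 5: [if@1.1.0.0] (6 - (0 - ((if true then ((\u.6) true) else ((\v.v) 3)) * (((\w.(\p.5)) 7) (\q.false)))))
step 6: [if@1.1.0] (6 - (0 - (((\u.6) true) * (((\w.(\p.5)) 7) (\q.false)))))
step 7: [beta@1.1.0] (6 - (0 - (6 * (((\w.(\p.5)) 7) (\q.false)))))
step 8: [beta@1.1.1.0] (6 - (0 - (6 * ((\p.5) (\q.false)))))
step 9: [beta@1.1.1] (6 - (0 - (6 * 5)))
step 10: [delta@1.1] (6 - (0 - 30))
step 11: [delta@1] (6 - -30)
step 12: [delta@root] 36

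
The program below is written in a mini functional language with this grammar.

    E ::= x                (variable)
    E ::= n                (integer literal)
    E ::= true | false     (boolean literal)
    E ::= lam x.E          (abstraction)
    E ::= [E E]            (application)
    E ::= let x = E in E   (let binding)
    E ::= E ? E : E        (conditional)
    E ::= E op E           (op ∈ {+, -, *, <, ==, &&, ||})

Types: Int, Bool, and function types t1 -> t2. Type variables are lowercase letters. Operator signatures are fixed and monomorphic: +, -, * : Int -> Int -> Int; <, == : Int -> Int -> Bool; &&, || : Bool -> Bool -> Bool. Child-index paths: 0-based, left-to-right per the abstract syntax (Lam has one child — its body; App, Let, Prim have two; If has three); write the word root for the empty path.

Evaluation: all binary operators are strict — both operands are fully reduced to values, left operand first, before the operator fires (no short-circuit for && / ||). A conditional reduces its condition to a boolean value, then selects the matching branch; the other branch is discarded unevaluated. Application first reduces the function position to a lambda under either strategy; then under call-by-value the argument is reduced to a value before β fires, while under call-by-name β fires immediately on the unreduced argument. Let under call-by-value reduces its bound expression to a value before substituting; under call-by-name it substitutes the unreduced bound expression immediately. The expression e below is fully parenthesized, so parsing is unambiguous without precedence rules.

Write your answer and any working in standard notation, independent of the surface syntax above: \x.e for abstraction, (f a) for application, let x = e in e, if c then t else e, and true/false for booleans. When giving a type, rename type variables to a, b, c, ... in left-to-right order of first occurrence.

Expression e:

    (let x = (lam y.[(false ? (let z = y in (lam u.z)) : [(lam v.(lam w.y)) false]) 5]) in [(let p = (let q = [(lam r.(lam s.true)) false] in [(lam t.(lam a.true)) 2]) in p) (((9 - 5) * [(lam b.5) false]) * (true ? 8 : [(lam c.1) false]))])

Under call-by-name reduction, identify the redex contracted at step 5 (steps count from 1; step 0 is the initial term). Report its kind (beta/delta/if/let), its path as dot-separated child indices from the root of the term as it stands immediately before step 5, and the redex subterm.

Trace:
step 0: (let x = (\y.((if false then (let z = y in (\u.z)) else ((\v.(\w.y)) false)) 5)) in ((let p = (let q = ((\r.(\s.true)) false) in ((\t.(\a.true)) 2)) in p) (((9 - 5) * ((\b.5) false)) * (if true then 8 else ((\c.1) false)))))
step 1: [let@root] ((let p = (let q = ((\r.(\s.true)) false) in ((\t.(\a.true)) 2)) in p) (((9 - 5) * ((\b.5) false)) * (if true then 8 else ((\c.1) false))))
step 2: [let@0] ((let q = ((\r.(\s.true)) false) in ((\t.(\a.true)) 2)) (((9 - 5) * ((\b.5) false)) * (if true then 8 else ((\c.1) false))))
step 3: [let@0] (((\t.(\a.true)) 2) (((9 - 5) * ((\b.5) false)) * (if true then 8 else ((\c.1) false))))
step 4: [beta@0] ((\a.true) (((9 - 5) * ((\b.5) false)) * (if true then 8 else ((\c.1) false))))
step 5: [beta@root] true

Answer: beta at root : ((\a.true) (((9 - 5) * ((\b.5) false)) * (if true then 8 else ((\c.1) false))))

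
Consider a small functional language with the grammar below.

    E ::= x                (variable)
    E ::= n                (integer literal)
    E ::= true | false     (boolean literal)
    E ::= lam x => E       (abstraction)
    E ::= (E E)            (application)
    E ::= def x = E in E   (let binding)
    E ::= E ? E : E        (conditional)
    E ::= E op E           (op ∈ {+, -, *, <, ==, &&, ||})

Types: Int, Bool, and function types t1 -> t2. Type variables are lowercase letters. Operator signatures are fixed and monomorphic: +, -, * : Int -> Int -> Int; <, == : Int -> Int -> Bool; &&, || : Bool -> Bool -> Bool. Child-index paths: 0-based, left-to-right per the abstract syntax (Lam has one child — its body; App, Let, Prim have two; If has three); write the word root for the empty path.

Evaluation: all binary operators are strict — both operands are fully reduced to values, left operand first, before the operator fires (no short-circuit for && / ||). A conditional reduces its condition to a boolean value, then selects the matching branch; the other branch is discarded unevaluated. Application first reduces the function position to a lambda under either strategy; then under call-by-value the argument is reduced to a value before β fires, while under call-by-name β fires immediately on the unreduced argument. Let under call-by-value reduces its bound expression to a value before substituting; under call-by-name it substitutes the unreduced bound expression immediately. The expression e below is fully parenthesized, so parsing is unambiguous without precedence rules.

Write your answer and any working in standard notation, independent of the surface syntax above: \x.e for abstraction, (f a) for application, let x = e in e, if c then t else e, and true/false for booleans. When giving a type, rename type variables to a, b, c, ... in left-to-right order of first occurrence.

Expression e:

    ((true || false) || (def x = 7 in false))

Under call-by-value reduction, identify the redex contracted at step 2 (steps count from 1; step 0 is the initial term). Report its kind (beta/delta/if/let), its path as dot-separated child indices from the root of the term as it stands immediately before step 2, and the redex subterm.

Derivation:
step 0: ((true || false) || (let x = 7 in false))
step 1: [delta@0] (true || (let x = 7 in false))
step 2: [let@1] (true || false)

Answer: let at 1 : (let x = 7 in false)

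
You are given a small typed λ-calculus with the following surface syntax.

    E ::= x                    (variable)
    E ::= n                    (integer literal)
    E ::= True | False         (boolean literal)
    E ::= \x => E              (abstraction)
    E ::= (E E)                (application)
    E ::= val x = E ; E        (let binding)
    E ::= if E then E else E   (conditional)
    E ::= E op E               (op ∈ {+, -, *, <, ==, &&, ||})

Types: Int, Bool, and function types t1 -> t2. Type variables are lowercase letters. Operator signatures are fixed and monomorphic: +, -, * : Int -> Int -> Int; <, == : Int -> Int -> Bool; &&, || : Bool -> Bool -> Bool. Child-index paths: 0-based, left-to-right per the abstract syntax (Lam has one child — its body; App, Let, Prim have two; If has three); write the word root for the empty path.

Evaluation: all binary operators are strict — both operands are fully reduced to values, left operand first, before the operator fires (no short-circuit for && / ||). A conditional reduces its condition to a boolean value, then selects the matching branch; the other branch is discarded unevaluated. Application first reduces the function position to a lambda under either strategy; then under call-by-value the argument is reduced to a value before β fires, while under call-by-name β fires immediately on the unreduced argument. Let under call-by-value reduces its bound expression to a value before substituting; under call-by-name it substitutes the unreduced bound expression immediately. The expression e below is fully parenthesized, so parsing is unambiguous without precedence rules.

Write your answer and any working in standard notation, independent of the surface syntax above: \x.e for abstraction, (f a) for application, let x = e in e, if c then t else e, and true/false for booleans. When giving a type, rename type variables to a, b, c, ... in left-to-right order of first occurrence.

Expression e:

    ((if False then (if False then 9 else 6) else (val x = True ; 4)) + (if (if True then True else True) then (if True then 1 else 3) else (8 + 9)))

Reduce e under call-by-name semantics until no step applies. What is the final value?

Answer: 5

Derivation:
step 0: ((if false then (if false then 9 else 6) else (let x = true in 4)) + (if (if true then true else true) then (if true then 1 else 3) else (8 + 9)))
step 1: [if@0] ((let x = true in 4) + (if (if true then true else true) then (if true then 1 else 3) else (8 + 9)))
step 2: [let@0] (4 + (if (if true then true else true) then (if true then 1 else 3) else (8 + 9)))
step 3: [if@1.0] (4 + (if true then (if true then 1 else 3) else (8 + 9)))
step 4: [if@1] (4 + (if true then 1 else 3))
step 5: [if@1] (4 + 1)
step 6: [delta@root] 5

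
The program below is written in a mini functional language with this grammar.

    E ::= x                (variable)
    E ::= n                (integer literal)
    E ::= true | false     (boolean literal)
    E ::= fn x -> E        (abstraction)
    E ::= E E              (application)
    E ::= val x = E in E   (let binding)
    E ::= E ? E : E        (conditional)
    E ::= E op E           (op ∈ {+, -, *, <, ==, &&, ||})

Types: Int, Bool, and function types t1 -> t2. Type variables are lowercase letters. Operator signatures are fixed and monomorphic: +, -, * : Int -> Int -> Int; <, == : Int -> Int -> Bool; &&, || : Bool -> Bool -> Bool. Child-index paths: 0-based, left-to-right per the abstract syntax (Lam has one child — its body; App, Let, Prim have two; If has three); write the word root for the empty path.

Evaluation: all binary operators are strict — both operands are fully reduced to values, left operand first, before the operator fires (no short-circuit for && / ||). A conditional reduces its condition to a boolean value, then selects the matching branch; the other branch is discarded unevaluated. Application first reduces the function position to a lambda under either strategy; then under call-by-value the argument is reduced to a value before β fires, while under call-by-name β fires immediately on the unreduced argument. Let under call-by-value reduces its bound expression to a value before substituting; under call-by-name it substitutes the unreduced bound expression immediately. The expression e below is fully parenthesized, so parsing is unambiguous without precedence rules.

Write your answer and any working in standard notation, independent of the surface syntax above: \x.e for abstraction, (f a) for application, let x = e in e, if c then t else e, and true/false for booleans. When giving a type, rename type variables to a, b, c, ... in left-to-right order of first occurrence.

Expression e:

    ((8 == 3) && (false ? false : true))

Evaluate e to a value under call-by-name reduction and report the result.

Trace:
step 0: ((8 == 3) && (if false then false else true))
step 1: [delta@0] (false && (if false then false else true))
step 2: [if@1] (false && true)
step 3: [delta@root] false

Answer: false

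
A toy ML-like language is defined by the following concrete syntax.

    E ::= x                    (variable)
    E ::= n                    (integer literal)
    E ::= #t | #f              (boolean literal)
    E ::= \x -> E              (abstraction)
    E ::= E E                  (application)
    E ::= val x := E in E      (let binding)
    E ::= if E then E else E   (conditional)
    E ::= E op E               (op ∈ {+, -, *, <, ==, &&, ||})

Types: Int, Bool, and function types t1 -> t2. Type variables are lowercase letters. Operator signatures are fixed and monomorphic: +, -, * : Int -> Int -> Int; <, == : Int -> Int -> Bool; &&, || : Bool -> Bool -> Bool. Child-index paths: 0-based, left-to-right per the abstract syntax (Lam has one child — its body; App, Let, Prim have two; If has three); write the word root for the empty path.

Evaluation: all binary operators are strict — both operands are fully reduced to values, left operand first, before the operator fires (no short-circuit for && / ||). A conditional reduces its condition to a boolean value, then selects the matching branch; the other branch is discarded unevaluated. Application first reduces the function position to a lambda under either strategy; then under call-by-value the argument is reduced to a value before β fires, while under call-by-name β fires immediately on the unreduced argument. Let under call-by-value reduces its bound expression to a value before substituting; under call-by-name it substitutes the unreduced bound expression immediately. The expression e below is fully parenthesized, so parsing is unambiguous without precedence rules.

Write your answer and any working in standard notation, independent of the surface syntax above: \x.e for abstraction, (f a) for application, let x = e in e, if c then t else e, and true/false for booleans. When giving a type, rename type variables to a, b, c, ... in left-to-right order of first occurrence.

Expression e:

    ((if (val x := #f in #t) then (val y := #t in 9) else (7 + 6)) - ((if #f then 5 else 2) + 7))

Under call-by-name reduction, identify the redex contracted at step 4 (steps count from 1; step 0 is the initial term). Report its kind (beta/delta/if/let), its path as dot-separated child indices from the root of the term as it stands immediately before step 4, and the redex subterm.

Answer: if at 1.0 : (if false then 5 else 2)

Derivation:
step 0: ((if (let x = false in true) then (let y = true in 9) else (7 + 6)) - ((if false then 5 else 2) + 7))
step 1: [let@0.0] ((if true then (let y = true in 9) else (7 + 6)) - ((if false then 5 else 2) + 7))
step 2: [if@0] ((let y = true in 9) - ((if false then 5 else 2) + 7))
step 3: [let@0] (9 - ((if false then 5 else 2) + 7))
step 4: [if@1.0] (9 - (2 + 7))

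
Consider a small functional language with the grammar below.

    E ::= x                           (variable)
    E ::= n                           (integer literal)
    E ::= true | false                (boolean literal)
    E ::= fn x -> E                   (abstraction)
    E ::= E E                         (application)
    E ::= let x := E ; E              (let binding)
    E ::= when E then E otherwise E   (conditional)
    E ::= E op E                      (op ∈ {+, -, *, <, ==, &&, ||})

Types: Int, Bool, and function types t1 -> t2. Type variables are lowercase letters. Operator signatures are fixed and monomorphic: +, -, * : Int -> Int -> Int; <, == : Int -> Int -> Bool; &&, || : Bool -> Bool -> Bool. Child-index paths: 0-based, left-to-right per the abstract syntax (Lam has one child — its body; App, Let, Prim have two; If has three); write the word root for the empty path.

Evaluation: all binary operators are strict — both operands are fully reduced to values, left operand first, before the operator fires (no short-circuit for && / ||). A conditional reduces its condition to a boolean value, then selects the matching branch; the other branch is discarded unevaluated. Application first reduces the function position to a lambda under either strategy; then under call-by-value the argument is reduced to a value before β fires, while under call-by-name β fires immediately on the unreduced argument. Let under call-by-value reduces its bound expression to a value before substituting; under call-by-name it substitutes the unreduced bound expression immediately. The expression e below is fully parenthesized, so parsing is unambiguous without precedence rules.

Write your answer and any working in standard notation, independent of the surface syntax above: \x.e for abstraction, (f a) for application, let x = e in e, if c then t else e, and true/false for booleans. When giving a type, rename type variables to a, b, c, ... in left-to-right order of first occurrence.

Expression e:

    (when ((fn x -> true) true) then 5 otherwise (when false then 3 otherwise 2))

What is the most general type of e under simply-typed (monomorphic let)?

Derivation:
\x._ : a -> Bool
  unify a -> Bool ~ Bool -> b
  unify a ~ Bool
  unify Bool ~ b
_ _ : Bool
  unify Bool ~ Bool
  unify Bool ~ Bool
  unify Int ~ Int
  unify Int ~ Int

Answer: Int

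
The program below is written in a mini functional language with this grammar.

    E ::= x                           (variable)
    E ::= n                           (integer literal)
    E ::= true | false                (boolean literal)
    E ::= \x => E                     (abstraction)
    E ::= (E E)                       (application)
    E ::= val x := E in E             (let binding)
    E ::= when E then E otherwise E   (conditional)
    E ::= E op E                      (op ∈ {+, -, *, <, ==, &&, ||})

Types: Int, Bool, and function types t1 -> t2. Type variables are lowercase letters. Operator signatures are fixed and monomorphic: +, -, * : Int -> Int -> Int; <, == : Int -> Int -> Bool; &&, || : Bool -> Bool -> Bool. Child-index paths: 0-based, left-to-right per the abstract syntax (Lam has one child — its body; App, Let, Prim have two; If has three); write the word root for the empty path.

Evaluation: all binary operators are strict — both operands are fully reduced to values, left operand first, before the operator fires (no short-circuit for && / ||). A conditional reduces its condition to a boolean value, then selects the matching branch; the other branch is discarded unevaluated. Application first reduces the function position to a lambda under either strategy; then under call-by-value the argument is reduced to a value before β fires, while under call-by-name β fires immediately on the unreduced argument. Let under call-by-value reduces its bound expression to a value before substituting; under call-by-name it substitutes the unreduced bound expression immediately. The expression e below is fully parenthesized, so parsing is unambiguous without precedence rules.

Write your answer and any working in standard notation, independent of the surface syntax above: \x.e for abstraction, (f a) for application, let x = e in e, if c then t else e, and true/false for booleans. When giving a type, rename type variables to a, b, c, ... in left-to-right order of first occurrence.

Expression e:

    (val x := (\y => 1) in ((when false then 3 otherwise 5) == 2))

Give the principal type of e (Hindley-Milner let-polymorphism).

Answer: Bool

Trace:
\y._ : a -> Int
let x : forall. a -> Int
  unify Bool ~ Bool
  unify Int ~ Int
  unify Int ~ Int
  unify Int ~ Int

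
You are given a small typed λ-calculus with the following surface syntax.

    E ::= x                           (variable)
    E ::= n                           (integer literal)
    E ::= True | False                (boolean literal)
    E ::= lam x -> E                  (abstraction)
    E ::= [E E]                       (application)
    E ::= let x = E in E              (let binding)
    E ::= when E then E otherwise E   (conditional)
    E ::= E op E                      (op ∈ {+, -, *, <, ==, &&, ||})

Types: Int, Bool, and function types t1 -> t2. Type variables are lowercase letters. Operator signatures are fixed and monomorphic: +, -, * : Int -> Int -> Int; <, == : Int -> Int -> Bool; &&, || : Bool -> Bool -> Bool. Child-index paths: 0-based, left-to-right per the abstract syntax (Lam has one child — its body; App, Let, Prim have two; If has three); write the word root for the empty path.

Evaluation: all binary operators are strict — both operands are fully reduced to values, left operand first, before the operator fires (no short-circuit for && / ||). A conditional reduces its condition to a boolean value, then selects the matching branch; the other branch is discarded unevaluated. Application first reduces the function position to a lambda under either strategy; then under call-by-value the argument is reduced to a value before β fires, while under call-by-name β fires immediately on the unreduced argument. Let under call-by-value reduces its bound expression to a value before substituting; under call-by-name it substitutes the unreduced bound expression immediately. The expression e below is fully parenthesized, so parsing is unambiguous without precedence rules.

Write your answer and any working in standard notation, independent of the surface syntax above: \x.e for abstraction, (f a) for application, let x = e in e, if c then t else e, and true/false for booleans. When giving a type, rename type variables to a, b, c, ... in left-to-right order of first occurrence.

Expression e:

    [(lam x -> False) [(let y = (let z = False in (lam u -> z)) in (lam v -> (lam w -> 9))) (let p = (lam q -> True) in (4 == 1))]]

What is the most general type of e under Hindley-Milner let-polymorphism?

Answer: Bool

Derivation:
\x._ : a -> Bool
let z : Bool
z : Bool
\u._ : b -> Bool
let y : forall. b -> Bool
\w._ : d -> Int
\v._ : c -> d -> Int
\q._ : e -> Bool
let p : forall. e -> Bool
  unify Int ~ Int
  unify Int ~ Int
  unify c -> d -> Int ~ Bool -> f
  unify c ~ Bool
  unify d -> Int ~ f
_ _ : d -> Int
  unify a -> Bool ~ (d -> Int) -> g
  unify a ~ d -> Int
  unify Bool ~ g
_ _ : Bool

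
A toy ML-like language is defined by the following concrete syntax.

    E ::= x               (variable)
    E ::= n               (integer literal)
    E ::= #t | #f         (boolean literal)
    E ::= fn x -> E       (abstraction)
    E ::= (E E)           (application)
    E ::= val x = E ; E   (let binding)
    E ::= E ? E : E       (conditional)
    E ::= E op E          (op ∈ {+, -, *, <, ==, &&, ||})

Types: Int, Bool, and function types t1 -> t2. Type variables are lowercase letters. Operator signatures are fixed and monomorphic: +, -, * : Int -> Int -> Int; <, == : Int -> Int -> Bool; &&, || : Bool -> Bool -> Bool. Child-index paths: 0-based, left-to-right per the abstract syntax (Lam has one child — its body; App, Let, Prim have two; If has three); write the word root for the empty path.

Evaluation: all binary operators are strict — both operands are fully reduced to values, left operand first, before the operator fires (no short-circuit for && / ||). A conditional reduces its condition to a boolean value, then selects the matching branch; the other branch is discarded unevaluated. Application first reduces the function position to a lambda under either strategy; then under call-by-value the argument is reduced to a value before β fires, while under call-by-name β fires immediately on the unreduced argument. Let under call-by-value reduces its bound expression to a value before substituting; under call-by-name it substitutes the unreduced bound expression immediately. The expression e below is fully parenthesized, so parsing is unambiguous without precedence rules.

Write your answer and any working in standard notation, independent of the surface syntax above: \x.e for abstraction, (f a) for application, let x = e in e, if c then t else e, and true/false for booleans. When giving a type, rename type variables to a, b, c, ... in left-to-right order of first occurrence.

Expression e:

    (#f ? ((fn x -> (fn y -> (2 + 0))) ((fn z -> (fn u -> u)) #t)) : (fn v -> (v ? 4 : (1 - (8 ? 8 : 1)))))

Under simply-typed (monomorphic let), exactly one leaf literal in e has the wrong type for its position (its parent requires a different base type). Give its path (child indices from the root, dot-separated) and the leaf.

Working:
  unify Bool ~ Bool
  unify Int ~ Int
  unify Int ~ Int
\y._ : b -> Int
\x._ : a -> b -> Int
u : d
\u._ : d -> d
\z._ : c -> d -> d
  unify c -> d -> d ~ Bool -> e
  unify c ~ Bool
  unify d -> d ~ e
_ _ : d -> d
  unify a -> b -> Int ~ (d -> d) -> f
  unify a ~ d -> d
  unify b -> Int ~ f
_ _ : b -> Int
v : g
  unify g ~ Bool
  unify Int ~ Int
  unify Int ~ Bool
  FAIL: mismatch Int ~ Bool

Answer: 2.0.2.1.0 : 8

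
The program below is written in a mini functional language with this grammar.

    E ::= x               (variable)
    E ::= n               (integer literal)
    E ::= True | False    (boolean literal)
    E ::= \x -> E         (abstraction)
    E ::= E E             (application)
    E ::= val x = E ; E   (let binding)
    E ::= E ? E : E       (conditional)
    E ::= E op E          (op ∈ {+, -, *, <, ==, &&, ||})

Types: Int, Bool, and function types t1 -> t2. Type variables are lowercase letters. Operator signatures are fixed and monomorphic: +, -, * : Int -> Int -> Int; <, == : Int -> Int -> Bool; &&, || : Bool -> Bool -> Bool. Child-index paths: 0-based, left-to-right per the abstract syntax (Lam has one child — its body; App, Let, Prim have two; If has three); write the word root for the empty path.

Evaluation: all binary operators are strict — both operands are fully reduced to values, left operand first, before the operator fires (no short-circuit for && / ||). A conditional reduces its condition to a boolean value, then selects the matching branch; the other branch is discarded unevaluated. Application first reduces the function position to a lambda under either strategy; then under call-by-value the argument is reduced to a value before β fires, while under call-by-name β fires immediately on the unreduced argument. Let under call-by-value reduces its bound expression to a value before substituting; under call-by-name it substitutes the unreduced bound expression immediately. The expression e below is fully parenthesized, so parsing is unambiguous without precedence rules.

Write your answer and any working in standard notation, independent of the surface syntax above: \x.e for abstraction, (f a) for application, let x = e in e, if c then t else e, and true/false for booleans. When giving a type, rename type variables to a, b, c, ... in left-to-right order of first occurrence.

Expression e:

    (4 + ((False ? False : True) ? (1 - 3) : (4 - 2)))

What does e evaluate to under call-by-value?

Answer: 2

Trace:
step 0: (4 + (if (if false then false else true) then (1 - 3) else (4 - 2)))
step 1: [if@1.0] (4 + (if true then (1 - 3) else (4 - 2)))
step 2: [if@1] (4 + (1 - 3))
step 3: [delta@1] (4 + -2)
step 4: [delta@root] 2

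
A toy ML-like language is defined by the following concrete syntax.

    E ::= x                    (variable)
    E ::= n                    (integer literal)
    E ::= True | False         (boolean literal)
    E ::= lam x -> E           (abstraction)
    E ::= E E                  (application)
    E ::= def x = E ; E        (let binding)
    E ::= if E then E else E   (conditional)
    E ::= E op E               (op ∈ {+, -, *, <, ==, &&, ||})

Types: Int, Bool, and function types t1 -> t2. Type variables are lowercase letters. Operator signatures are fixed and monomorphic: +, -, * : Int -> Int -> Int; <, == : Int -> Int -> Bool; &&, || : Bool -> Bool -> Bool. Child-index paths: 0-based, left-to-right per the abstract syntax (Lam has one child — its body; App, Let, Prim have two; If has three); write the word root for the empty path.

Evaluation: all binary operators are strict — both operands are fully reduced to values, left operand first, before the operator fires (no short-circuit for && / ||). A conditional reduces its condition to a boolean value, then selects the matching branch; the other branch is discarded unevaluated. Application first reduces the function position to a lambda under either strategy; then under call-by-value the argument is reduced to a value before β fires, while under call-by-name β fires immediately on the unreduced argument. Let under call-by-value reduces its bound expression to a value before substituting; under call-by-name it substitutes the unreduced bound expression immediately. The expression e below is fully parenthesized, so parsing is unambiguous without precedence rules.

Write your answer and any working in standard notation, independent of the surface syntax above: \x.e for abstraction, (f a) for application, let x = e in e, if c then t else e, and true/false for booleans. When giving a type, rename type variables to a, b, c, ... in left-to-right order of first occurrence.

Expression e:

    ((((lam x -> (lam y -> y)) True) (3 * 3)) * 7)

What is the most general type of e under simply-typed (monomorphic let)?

Working:
y : b
\y._ : b -> b
\x._ : a -> b -> b
  unify a -> b -> b ~ Bool -> c
  unify a ~ Bool
  unify b -> b ~ c
_ _ : b -> b
  unify Int ~ Int
  unify Int ~ Int
  unify b -> b ~ Int -> d
  unify b ~ Int
  unify Int ~ d
_ _ : Int
  unify Int ~ Int
  unify Int ~ Int

Answer: Int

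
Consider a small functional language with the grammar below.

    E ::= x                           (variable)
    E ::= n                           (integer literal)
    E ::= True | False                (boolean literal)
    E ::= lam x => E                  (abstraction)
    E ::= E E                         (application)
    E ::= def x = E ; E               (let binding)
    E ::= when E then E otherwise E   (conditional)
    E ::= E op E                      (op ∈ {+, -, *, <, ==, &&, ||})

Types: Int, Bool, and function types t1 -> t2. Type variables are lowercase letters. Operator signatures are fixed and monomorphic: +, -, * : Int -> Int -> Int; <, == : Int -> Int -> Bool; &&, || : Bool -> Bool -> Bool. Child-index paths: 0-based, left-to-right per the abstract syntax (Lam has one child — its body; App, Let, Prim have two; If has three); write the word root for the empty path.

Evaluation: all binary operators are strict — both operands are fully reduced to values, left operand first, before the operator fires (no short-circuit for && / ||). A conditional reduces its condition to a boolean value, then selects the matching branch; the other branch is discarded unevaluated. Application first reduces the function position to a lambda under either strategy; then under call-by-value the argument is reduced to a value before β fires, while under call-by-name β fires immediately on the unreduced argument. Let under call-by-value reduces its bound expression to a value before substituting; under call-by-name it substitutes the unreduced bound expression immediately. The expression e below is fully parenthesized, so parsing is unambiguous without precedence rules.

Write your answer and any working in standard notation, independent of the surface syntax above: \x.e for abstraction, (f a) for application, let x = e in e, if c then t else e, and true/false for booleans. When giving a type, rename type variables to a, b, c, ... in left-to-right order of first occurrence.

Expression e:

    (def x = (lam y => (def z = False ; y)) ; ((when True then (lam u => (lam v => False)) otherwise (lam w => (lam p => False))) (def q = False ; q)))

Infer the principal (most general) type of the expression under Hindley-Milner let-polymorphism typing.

Trace:
let z : Bool
y : a
\y._ : a -> a
let x : forall. a -> a
  unify Bool ~ Bool
\v._ : c -> Bool
\u._ : b -> c -> Bool
\p._ : e -> Bool
\w._ : d -> e -> Bool
  unify b -> c -> Bool ~ d -> e -> Bool
  unify b ~ d
  unify c -> Bool ~ e -> Bool
  unify c ~ e
  unify Bool ~ Bool
let q : Bool
q : Bool
  unify d -> e -> Bool ~ Bool -> f
  unify d ~ Bool
  unify e -> Bool ~ f
_ _ : e -> Bool

Answer: a -> Bool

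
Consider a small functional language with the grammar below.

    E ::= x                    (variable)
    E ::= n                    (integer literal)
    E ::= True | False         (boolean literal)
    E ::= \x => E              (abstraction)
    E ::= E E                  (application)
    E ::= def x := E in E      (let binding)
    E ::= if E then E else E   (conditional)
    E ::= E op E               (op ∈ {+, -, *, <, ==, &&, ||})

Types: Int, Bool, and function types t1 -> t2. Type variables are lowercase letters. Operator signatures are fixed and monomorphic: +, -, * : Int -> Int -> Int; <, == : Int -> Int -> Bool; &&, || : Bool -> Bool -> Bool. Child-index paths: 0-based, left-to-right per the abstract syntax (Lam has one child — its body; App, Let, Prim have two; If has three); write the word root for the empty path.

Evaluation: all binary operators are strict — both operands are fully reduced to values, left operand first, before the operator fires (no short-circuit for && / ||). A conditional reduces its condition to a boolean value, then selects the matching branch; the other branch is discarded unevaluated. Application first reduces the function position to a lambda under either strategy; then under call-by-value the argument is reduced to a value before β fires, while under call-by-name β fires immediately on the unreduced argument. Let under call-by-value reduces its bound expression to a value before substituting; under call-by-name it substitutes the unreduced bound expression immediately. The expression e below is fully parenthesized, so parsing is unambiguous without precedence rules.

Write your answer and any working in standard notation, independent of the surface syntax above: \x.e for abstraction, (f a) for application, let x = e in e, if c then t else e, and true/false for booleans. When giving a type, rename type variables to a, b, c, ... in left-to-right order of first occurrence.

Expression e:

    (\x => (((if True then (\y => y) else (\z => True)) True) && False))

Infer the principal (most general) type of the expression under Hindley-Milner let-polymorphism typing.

Answer: a -> Bool

Derivation:
  unify Bool ~ Bool
y : b
\y._ : b -> b
\z._ : c -> Bool
  unify b -> b ~ c -> Bool
  unify b ~ c
  unify c ~ Bool
  unify Bool -> Bool ~ Bool -> d
  unify Bool ~ Bool
  unify Bool ~ d
_ _ : Bool
  unify Bool ~ Bool
  unify Bool ~ Bool
\x._ : a -> Bool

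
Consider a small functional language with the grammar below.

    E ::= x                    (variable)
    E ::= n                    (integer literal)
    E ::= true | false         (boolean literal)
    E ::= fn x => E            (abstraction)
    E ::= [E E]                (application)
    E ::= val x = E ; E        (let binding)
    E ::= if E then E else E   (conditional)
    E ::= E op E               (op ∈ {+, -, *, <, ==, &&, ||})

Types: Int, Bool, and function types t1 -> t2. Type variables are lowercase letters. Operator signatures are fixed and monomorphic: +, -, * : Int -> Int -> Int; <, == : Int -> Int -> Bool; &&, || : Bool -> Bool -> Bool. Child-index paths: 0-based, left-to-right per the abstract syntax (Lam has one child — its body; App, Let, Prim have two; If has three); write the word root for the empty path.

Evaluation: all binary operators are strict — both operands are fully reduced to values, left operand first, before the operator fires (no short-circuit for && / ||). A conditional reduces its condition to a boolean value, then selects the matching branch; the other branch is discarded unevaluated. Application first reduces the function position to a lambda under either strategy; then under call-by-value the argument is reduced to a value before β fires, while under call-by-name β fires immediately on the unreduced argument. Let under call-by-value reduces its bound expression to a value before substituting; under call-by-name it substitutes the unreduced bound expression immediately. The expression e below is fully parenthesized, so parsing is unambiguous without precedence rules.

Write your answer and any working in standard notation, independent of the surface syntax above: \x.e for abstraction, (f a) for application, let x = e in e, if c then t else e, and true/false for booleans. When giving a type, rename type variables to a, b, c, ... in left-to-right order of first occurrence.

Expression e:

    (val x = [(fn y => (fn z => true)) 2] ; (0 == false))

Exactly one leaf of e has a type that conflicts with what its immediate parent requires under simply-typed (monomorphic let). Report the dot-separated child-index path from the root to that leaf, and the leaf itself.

Trace:
\z._ : b -> Bool
\y._ : a -> b -> Bool
  unify a -> b -> Bool ~ Int -> c
  unify a ~ Int
  unify b -> Bool ~ c
_ _ : b -> Bool
let x : b -> Bool
  unify Int ~ Int
  unify Bool ~ Int
  FAIL: mismatch Bool ~ Int

Answer: 1.1 : false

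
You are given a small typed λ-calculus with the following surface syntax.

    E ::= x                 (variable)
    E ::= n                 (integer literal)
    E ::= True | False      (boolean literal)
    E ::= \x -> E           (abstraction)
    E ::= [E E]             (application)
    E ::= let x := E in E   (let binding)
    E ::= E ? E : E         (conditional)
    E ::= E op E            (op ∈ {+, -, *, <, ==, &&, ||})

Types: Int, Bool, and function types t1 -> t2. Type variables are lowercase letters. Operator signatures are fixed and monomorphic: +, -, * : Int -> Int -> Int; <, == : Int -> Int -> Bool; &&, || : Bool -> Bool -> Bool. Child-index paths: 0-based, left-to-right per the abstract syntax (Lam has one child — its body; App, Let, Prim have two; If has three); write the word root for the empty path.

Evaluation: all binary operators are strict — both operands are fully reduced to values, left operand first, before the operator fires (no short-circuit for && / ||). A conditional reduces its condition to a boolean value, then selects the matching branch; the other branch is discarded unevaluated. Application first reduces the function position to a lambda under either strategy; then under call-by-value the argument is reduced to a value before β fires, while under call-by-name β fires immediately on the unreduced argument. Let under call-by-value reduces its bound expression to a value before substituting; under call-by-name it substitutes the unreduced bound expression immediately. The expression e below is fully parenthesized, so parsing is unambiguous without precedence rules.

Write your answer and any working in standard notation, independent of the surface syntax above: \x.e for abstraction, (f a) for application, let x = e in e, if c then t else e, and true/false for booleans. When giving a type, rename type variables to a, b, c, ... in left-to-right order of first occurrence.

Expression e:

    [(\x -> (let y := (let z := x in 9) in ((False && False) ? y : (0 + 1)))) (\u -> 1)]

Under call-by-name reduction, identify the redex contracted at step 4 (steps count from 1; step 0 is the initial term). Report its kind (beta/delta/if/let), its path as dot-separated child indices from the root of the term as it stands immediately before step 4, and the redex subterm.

Answer: if at root : (if false then (let z = (\u.1) in 9) else (0 + 1))

Working:
step 0: ((\x.(let y = (let z = x in 9) in (if (false && false) then y else (0 + 1)))) (\u.1))
step 1: [beta@root] (let y = (let z = (\u.1) in 9) in (if (false && false) then y else (0 + 1)))
step 2: [let@root] (if (false && false) then (let z = (\u.1) in 9) else (0 + 1))
step 3: [delta@0] (if false then (let z = (\u.1) in 9) else (0 + 1))
step 4: [if@root] (0 + 1)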